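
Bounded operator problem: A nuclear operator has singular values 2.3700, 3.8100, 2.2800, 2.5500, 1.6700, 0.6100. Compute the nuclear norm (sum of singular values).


The nuclear norm is the sum of all singular values.
||T||_1 = 2.3700 + 3.8100 + 2.2800 + 2.5500 + 1.6700 + 0.6100
= 13.2900

13.2900


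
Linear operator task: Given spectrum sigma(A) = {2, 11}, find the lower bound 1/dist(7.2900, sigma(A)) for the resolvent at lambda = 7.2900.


dist(7.2900, {2, 11}) = min(|7.2900 - 2|, |7.2900 - 11|)
= min(5.2900, 3.7100) = 3.7100
Resolvent bound = 1/3.7100 = 0.2695

0.2695


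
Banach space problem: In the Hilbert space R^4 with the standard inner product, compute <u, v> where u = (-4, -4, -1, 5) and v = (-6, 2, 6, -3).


Computing the standard inner product <u, v> = sum u_i * v_i
= -4*-6 + -4*2 + -1*6 + 5*-3
= 24 + -8 + -6 + -15
= -5

-5


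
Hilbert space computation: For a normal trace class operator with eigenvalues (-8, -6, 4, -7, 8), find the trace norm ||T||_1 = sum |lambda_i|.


For a normal operator, singular values equal |eigenvalues|.
Trace norm = sum |lambda_i| = 8 + 6 + 4 + 7 + 8
= 33

33


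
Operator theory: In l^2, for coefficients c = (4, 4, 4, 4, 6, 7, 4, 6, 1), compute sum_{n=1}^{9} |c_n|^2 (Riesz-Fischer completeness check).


sum |c_n|^2 = 4^2 + 4^2 + 4^2 + 4^2 + 6^2 + 7^2 + 4^2 + 6^2 + 1^2
= 16 + 16 + 16 + 16 + 36 + 49 + 16 + 36 + 1
= 202

202


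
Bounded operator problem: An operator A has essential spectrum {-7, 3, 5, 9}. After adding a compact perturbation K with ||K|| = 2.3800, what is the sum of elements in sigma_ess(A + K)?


By Weyl's theorem, the essential spectrum is invariant under compact perturbations.
sigma_ess(A + K) = sigma_ess(A) = {-7, 3, 5, 9}
Sum = -7 + 3 + 5 + 9 = 10

10


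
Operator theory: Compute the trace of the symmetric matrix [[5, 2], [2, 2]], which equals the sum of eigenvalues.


For a self-adjoint (symmetric) matrix, the eigenvalues are real.
The sum of eigenvalues equals the trace of the matrix.
trace = 5 + 2 = 7

7


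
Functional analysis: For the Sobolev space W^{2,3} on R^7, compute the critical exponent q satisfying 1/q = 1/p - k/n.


Using the Sobolev embedding formula: 1/q = 1/p - k/n
1/q = 1/3 - 2/7 = 1/21
q = 1/(1/21) = 21

21.0000


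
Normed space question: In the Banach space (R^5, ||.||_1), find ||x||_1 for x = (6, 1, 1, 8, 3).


The l^1 norm equals the sum of absolute values of all components.
||x||_1 = 6 + 1 + 1 + 8 + 3
= 19

19.0000


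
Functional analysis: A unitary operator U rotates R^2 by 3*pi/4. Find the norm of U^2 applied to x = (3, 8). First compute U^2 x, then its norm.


U is a rotation by theta = 3*pi/4
U^2 = rotation by 2*theta = 6*pi/4
cos(6*pi/4) = 0.0000, sin(6*pi/4) = -1.0000
U^2 x = (0.0000 * 3 - -1.0000 * 8, -1.0000 * 3 + 0.0000 * 8)
= (8.0000, -3.0000)
||U^2 x|| = sqrt(8.0000^2 + (-3.0000)^2) = sqrt(73.0000) = 8.5440

8.5440


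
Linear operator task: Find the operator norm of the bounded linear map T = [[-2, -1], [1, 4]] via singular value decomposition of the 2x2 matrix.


A^T A = [[5, 6], [6, 17]]
trace(A^T A) = 22, det(A^T A) = 49
discriminant = 22^2 - 4*49 = 288
Largest eigenvalue of A^T A = (trace + sqrt(disc))/2 = 19.4853
||T|| = sqrt(19.4853) = 4.4142

4.4142


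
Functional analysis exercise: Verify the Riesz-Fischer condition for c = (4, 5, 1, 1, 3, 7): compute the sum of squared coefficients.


sum |c_n|^2 = 4^2 + 5^2 + 1^2 + 1^2 + 3^2 + 7^2
= 16 + 25 + 1 + 1 + 9 + 49
= 101

101


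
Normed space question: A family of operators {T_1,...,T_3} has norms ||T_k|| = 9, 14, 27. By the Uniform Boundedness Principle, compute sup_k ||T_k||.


By the Uniform Boundedness Principle, the supremum of norms is finite.
sup_k ||T_k|| = max(9, 14, 27) = 27

27


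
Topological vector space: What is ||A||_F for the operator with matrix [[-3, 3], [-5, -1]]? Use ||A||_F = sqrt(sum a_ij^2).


||A||_F^2 = sum a_ij^2
= (-3)^2 + 3^2 + (-5)^2 + (-1)^2
= 9 + 9 + 25 + 1 = 44
||A||_F = sqrt(44) = 6.6332

6.6332


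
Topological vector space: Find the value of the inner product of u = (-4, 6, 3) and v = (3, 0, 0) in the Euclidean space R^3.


Computing the standard inner product <u, v> = sum u_i * v_i
= -4*3 + 6*0 + 3*0
= -12 + 0 + 0
= -12

-12


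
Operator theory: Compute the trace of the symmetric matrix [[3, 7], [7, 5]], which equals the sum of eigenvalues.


For a self-adjoint (symmetric) matrix, the eigenvalues are real.
The sum of eigenvalues equals the trace of the matrix.
trace = 3 + 5 = 8

8


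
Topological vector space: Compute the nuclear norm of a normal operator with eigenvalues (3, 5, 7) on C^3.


For a normal operator, singular values equal |eigenvalues|.
Trace norm = sum |lambda_i| = 3 + 5 + 7
= 15

15


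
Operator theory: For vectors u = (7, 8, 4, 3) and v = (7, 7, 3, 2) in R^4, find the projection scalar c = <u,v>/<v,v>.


Computing <u,v> = 7*7 + 8*7 + 4*3 + 3*2 = 123
Computing <v,v> = 7^2 + 7^2 + 3^2 + 2^2 = 111
Projection coefficient = 123/111 = 1.1081

1.1081


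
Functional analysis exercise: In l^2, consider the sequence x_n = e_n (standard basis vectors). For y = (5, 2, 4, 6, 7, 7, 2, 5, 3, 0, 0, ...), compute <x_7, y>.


x_7 = e_7 is the standard basis vector with 1 in position 7.
<x_7, y> = y_7 = 2
As n -> infinity, <x_n, y> -> 0, confirming weak convergence of (x_n) to 0.

2


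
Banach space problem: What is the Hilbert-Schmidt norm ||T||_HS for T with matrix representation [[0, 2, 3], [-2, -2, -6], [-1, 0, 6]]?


The Hilbert-Schmidt norm is sqrt(sum of squares of all entries).
Sum of squares = 0^2 + 2^2 + 3^2 + (-2)^2 + (-2)^2 + (-6)^2 + (-1)^2 + 0^2 + 6^2
= 0 + 4 + 9 + 4 + 4 + 36 + 1 + 0 + 36 = 94
||T||_HS = sqrt(94) = 9.6954

9.6954


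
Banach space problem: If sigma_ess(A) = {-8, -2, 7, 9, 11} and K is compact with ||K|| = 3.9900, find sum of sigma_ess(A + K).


By Weyl's theorem, the essential spectrum is invariant under compact perturbations.
sigma_ess(A + K) = sigma_ess(A) = {-8, -2, 7, 9, 11}
Sum = -8 + -2 + 7 + 9 + 11 = 17

17


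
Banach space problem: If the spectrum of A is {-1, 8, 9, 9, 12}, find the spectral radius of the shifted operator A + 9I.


Spectrum of A + 9I = {8, 17, 18, 18, 21}
Spectral radius = max |lambda| over the shifted spectrum
= max(8, 17, 18, 18, 21) = 21

21


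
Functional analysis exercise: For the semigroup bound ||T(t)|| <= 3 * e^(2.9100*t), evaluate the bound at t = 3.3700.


||T(3.3700)|| <= 3 * exp(2.9100 * 3.3700)
= 3 * exp(9.8067)
= 3 * 18154.9767
= 54464.9301

54464.9301


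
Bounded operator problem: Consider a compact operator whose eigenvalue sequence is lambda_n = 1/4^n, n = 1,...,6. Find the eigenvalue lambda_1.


The eigenvalue formula gives lambda_1 = 1/4^1
= 1/4
= 0.2500

0.2500


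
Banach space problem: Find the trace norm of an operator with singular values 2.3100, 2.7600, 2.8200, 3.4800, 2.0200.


The nuclear norm is the sum of all singular values.
||T||_1 = 2.3100 + 2.7600 + 2.8200 + 3.4800 + 2.0200
= 13.3900

13.3900


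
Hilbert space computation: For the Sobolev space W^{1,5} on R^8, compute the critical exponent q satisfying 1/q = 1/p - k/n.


Using the Sobolev embedding formula: 1/q = 1/p - k/n
1/q = 1/5 - 1/8 = 3/40
q = 1/(3/40) = 40/3 = 13.3333

13.3333


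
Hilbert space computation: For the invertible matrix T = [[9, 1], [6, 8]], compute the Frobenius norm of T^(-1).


det(T) = 9*8 - 1*6 = 66
T^(-1) = (1/66) * [[8, -1], [-6, 9]] = [[0.1212, -0.0152], [-0.0909, 0.1364]]
||T^(-1)||_F^2 = 0.1212^2 + (-0.0152)^2 + (-0.0909)^2 + 0.1364^2 = 0.0418
||T^(-1)||_F = sqrt(0.0418) = 0.2044

0.2044


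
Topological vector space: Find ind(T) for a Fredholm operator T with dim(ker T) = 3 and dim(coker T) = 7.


The Fredholm index is defined as ind(T) = dim(ker T) - dim(coker T)
= 3 - 7
= -4

-4


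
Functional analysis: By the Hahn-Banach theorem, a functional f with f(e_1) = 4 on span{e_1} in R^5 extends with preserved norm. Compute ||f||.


The norm of f is given by ||f|| = sup_{||x||=1} |f(x)|.
On span{e_1}, ||e_1|| = 1, so ||f|| = |f(e_1)| / ||e_1||
= |4| / 1 = 4.0000

4.0000


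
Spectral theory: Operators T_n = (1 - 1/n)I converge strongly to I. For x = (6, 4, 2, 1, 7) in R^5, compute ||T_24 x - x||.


T_24 x - x = (1 - 1/24)x - x = -x/24
||x|| = sqrt(106) = 10.2956
||T_24 x - x|| = ||x||/24 = 10.2956/24 = 0.4290

0.4290


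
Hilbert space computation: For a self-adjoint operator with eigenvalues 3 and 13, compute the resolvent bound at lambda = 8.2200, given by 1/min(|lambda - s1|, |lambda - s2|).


dist(8.2200, {3, 13}) = min(|8.2200 - 3|, |8.2200 - 13|)
= min(5.2200, 4.7800) = 4.7800
Resolvent bound = 1/4.7800 = 0.2092

0.2092


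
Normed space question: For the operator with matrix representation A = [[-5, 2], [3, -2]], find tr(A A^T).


trace(A * A^T) = sum of squares of all entries
= (-5)^2 + 2^2 + 3^2 + (-2)^2
= 25 + 4 + 9 + 4
= 42

42


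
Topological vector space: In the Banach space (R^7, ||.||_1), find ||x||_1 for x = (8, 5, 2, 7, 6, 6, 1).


The l^1 norm equals the sum of absolute values of all components.
||x||_1 = 8 + 5 + 2 + 7 + 6 + 6 + 1
= 35

35.0000


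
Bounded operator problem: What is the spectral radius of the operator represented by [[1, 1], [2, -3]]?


For a 2x2 matrix, eigenvalues satisfy lambda^2 - (trace)*lambda + det = 0
trace = 1 + -3 = -2
det = 1*-3 - 1*2 = -5
discriminant = (-2)^2 - 4*(-5) = 24
spectral radius = max |eigenvalue| = 3.4495

3.4495


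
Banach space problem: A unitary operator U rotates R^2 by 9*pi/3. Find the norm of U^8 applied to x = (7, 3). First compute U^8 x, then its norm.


U is a rotation by theta = 9*pi/3
U^8 = rotation by 8*theta = 72*pi/3 = 0*pi/3 (mod 2*pi)
cos(0*pi/3) = 1.0000, sin(0*pi/3) = 0.0000
U^8 x = (1.0000 * 7 - 0.0000 * 3, 0.0000 * 7 + 1.0000 * 3)
= (7.0000, 3.0000)
||U^8 x|| = sqrt(7.0000^2 + 3.0000^2) = sqrt(58.0000) = 7.6158

7.6158


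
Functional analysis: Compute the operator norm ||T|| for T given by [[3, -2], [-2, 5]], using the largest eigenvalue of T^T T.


A^T A = [[13, -16], [-16, 29]]
trace(A^T A) = 42, det(A^T A) = 121
discriminant = 42^2 - 4*121 = 1280
Largest eigenvalue of A^T A = (trace + sqrt(disc))/2 = 38.8885
||T|| = sqrt(38.8885) = 6.2361

6.2361


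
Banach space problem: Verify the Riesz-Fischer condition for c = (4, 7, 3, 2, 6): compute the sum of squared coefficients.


sum |c_n|^2 = 4^2 + 7^2 + 3^2 + 2^2 + 6^2
= 16 + 49 + 9 + 4 + 36
= 114

114


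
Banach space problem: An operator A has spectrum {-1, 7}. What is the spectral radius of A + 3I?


Spectrum of A + 3I = {2, 10}
Spectral radius = max |lambda| over the shifted spectrum
= max(2, 10) = 10

10


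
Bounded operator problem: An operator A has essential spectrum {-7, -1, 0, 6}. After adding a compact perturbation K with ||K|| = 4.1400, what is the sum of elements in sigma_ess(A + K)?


By Weyl's theorem, the essential spectrum is invariant under compact perturbations.
sigma_ess(A + K) = sigma_ess(A) = {-7, -1, 0, 6}
Sum = -7 + -1 + 0 + 6 = -2

-2


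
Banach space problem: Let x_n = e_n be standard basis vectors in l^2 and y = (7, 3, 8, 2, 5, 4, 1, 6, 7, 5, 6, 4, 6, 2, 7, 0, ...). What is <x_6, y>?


x_6 = e_6 is the standard basis vector with 1 in position 6.
<x_6, y> = y_6 = 4
As n -> infinity, <x_n, y> -> 0, confirming weak convergence of (x_n) to 0.

4


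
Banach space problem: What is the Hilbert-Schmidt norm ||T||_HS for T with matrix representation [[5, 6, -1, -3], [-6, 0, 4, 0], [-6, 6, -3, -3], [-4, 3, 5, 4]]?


The Hilbert-Schmidt norm is sqrt(sum of squares of all entries).
Sum of squares = 5^2 + 6^2 + (-1)^2 + (-3)^2 + (-6)^2 + 0^2 + 4^2 + 0^2 + (-6)^2 + 6^2 + (-3)^2 + (-3)^2 + (-4)^2 + 3^2 + 5^2 + 4^2
= 25 + 36 + 1 + 9 + 36 + 0 + 16 + 0 + 36 + 36 + 9 + 9 + 16 + 9 + 25 + 16 = 279
||T||_HS = sqrt(279) = 16.7033

16.7033


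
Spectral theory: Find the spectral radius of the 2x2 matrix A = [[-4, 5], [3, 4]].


For a 2x2 matrix, eigenvalues satisfy lambda^2 - (trace)*lambda + det = 0
trace = -4 + 4 = 0
det = -4*4 - 5*3 = -31
discriminant = 0^2 - 4*(-31) = 124
spectral radius = max |eigenvalue| = 5.5678

5.5678


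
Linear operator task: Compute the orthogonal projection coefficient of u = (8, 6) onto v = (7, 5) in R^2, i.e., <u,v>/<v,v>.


Computing <u,v> = 8*7 + 6*5 = 86
Computing <v,v> = 7^2 + 5^2 = 74
Projection coefficient = 86/74 = 1.1622

1.1622


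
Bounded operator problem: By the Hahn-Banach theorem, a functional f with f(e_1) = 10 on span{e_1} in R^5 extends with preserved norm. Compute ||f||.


The norm of f is given by ||f|| = sup_{||x||=1} |f(x)|.
On span{e_1}, ||e_1|| = 1, so ||f|| = |f(e_1)| / ||e_1||
= |10| / 1 = 10.0000

10.0000


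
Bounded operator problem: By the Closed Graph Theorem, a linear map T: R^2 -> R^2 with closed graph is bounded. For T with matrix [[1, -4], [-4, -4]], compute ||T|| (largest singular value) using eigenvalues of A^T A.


A^T A = [[17, 12], [12, 32]]
trace(A^T A) = 49, det(A^T A) = 400
discriminant = 49^2 - 4*400 = 801
Largest eigenvalue of A^T A = (trace + sqrt(disc))/2 = 38.6510
||T|| = sqrt(38.6510) = 6.2170

6.2170


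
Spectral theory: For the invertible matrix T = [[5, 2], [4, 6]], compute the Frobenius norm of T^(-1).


det(T) = 5*6 - 2*4 = 22
T^(-1) = (1/22) * [[6, -2], [-4, 5]] = [[0.2727, -0.0909], [-0.1818, 0.2273]]
||T^(-1)||_F^2 = 0.2727^2 + (-0.0909)^2 + (-0.1818)^2 + 0.2273^2 = 0.1674
||T^(-1)||_F = sqrt(0.1674) = 0.4091

0.4091


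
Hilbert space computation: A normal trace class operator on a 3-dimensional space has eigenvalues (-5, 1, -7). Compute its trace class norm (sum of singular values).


For a normal operator, singular values equal |eigenvalues|.
Trace norm = sum |lambda_i| = 5 + 1 + 7
= 13

13


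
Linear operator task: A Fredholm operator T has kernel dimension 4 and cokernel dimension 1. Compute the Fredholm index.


The Fredholm index is defined as ind(T) = dim(ker T) - dim(coker T)
= 4 - 1
= 3

3


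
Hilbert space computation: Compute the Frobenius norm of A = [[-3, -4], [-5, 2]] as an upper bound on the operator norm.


||A||_F^2 = sum a_ij^2
= (-3)^2 + (-4)^2 + (-5)^2 + 2^2
= 9 + 16 + 25 + 4 = 54
||A||_F = sqrt(54) = 7.3485

7.3485


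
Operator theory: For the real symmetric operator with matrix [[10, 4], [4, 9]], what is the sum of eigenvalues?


For a self-adjoint (symmetric) matrix, the eigenvalues are real.
The sum of eigenvalues equals the trace of the matrix.
trace = 10 + 9 = 19

19


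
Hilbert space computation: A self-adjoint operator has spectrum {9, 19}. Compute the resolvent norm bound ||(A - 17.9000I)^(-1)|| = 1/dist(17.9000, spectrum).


dist(17.9000, {9, 19}) = min(|17.9000 - 9|, |17.9000 - 19|)
= min(8.9000, 1.1000) = 1.1000
Resolvent bound = 1/1.1000 = 0.9091

0.9091


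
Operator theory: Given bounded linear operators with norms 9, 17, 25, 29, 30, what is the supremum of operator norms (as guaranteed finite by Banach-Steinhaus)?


By the Uniform Boundedness Principle, the supremum of norms is finite.
sup_k ||T_k|| = max(9, 17, 25, 29, 30) = 30

30


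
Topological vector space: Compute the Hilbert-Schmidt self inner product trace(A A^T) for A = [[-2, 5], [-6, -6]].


trace(A * A^T) = sum of squares of all entries
= (-2)^2 + 5^2 + (-6)^2 + (-6)^2
= 4 + 25 + 36 + 36
= 101

101


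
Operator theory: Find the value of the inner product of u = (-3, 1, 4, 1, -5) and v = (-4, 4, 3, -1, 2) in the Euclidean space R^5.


Computing the standard inner product <u, v> = sum u_i * v_i
= -3*-4 + 1*4 + 4*3 + 1*-1 + -5*2
= 12 + 4 + 12 + -1 + -10
= 17

17


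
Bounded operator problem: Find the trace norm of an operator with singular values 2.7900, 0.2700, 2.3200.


The nuclear norm is the sum of all singular values.
||T||_1 = 2.7900 + 0.2700 + 2.3200
= 5.3800

5.3800


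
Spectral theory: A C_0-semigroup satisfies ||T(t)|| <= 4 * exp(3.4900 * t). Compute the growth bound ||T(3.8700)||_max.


||T(3.8700)|| <= 4 * exp(3.4900 * 3.8700)
= 4 * exp(13.5063)
= 4 * 734026.1987
= 2.9361e+06

2.9361e+06


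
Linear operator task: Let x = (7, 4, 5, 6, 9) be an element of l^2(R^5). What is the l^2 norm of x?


The l^2 norm = (sum |x_i|^2)^(1/2)
Sum of 2th powers = 49 + 16 + 25 + 36 + 81 = 207
||x||_2 = (207)^(1/2) = 14.3875

14.3875


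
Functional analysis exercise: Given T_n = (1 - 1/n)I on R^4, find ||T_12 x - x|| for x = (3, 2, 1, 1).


T_12 x - x = (1 - 1/12)x - x = -x/12
||x|| = sqrt(15) = 3.8730
||T_12 x - x|| = ||x||/12 = 3.8730/12 = 0.3227

0.3227


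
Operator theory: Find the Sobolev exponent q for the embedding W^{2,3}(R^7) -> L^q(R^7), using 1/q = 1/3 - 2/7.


Using the Sobolev embedding formula: 1/q = 1/p - k/n
1/q = 1/3 - 2/7 = 1/21
q = 1/(1/21) = 21

21.0000


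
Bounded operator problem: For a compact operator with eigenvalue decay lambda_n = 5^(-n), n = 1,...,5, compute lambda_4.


The eigenvalue formula gives lambda_4 = 1/5^4
= 1/625
= 0.0016

0.0016


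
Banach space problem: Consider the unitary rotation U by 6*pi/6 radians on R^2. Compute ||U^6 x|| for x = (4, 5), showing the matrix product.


U is a rotation by theta = 6*pi/6
U^6 = rotation by 6*theta = 36*pi/6 = 0*pi/6 (mod 2*pi)
cos(0*pi/6) = 1.0000, sin(0*pi/6) = 0.0000
U^6 x = (1.0000 * 4 - 0.0000 * 5, 0.0000 * 4 + 1.0000 * 5)
= (4.0000, 5.0000)
||U^6 x|| = sqrt(4.0000^2 + 5.0000^2) = sqrt(41.0000) = 6.4031

6.4031


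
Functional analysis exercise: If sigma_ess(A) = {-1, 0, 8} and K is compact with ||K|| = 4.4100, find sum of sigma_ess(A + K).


By Weyl's theorem, the essential spectrum is invariant under compact perturbations.
sigma_ess(A + K) = sigma_ess(A) = {-1, 0, 8}
Sum = -1 + 0 + 8 = 7

7


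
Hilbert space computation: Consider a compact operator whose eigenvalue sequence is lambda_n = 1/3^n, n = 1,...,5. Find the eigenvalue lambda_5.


The eigenvalue formula gives lambda_5 = 1/3^5
= 1/243
= 0.0041

0.0041


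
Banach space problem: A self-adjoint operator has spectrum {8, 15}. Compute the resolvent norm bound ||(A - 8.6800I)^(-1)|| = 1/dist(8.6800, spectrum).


dist(8.6800, {8, 15}) = min(|8.6800 - 8|, |8.6800 - 15|)
= min(0.6800, 6.3200) = 0.6800
Resolvent bound = 1/0.6800 = 1.4706

1.4706


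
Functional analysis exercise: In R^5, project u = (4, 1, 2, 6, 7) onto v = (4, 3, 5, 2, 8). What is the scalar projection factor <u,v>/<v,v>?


Computing <u,v> = 4*4 + 1*3 + 2*5 + 6*2 + 7*8 = 97
Computing <v,v> = 4^2 + 3^2 + 5^2 + 2^2 + 8^2 = 118
Projection coefficient = 97/118 = 0.8220

0.8220


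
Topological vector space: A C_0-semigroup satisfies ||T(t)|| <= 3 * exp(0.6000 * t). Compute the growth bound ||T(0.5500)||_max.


||T(0.5500)|| <= 3 * exp(0.6000 * 0.5500)
= 3 * exp(0.3300)
= 3 * 1.3910
= 4.1729

4.1729


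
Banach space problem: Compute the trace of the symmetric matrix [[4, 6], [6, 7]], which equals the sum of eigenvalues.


For a self-adjoint (symmetric) matrix, the eigenvalues are real.
The sum of eigenvalues equals the trace of the matrix.
trace = 4 + 7 = 11

11


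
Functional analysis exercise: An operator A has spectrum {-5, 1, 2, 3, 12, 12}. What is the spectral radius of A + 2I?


Spectrum of A + 2I = {-3, 3, 4, 5, 14, 14}
Spectral radius = max |lambda| over the shifted spectrum
= max(3, 3, 4, 5, 14, 14) = 14

14


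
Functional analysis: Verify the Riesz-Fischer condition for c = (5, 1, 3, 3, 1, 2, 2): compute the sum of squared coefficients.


sum |c_n|^2 = 5^2 + 1^2 + 3^2 + 3^2 + 1^2 + 2^2 + 2^2
= 25 + 1 + 9 + 9 + 1 + 4 + 4
= 53

53


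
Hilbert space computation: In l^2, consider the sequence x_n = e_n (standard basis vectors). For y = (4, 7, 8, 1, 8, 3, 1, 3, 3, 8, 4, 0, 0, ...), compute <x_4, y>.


x_4 = e_4 is the standard basis vector with 1 in position 4.
<x_4, y> = y_4 = 1
As n -> infinity, <x_n, y> -> 0, confirming weak convergence of (x_n) to 0.

1


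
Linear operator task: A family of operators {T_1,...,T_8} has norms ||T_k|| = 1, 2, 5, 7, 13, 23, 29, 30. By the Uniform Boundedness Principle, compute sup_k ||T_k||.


By the Uniform Boundedness Principle, the supremum of norms is finite.
sup_k ||T_k|| = max(1, 2, 5, 7, 13, 23, 29, 30) = 30

30


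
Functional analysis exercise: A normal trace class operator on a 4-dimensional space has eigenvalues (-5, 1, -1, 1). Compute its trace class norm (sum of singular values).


For a normal operator, singular values equal |eigenvalues|.
Trace norm = sum |lambda_i| = 5 + 1 + 1 + 1
= 8

8


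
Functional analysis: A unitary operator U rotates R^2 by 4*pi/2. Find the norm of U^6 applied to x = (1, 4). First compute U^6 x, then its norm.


U is a rotation by theta = 4*pi/2
U^6 = rotation by 6*theta = 24*pi/2 = 0*pi/2 (mod 2*pi)
cos(0*pi/2) = 1.0000, sin(0*pi/2) = 0.0000
U^6 x = (1.0000 * 1 - 0.0000 * 4, 0.0000 * 1 + 1.0000 * 4)
= (1.0000, 4.0000)
||U^6 x|| = sqrt(1.0000^2 + 4.0000^2) = sqrt(17.0000) = 4.1231

4.1231


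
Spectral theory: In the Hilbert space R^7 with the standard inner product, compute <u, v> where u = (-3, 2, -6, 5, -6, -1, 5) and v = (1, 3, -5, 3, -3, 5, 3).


Computing the standard inner product <u, v> = sum u_i * v_i
= -3*1 + 2*3 + -6*-5 + 5*3 + -6*-3 + -1*5 + 5*3
= -3 + 6 + 30 + 15 + 18 + -5 + 15
= 76

76


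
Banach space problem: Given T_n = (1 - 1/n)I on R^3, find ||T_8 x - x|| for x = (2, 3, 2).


T_8 x - x = (1 - 1/8)x - x = -x/8
||x|| = sqrt(17) = 4.1231
||T_8 x - x|| = ||x||/8 = 4.1231/8 = 0.5154

0.5154


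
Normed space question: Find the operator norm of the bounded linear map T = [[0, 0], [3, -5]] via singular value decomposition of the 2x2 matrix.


A^T A = [[9, -15], [-15, 25]]
trace(A^T A) = 34, det(A^T A) = 0
discriminant = 34^2 - 4*0 = 1156
Largest eigenvalue of A^T A = (trace + sqrt(disc))/2 = 34.0000
||T|| = sqrt(34.0000) = 5.8310

5.8310


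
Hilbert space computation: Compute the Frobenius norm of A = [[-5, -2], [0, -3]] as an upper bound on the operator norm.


||A||_F^2 = sum a_ij^2
= (-5)^2 + (-2)^2 + 0^2 + (-3)^2
= 25 + 4 + 0 + 9 = 38
||A||_F = sqrt(38) = 6.1644

6.1644


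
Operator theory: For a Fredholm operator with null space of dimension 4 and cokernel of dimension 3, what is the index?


The Fredholm index is defined as ind(T) = dim(ker T) - dim(coker T)
= 4 - 3
= 1

1


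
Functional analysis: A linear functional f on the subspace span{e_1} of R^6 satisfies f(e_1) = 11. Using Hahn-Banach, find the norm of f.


The norm of f is given by ||f|| = sup_{||x||=1} |f(x)|.
On span{e_1}, ||e_1|| = 1, so ||f|| = |f(e_1)| / ||e_1||
= |11| / 1 = 11.0000

11.0000


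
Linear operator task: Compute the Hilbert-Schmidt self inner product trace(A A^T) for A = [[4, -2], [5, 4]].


trace(A * A^T) = sum of squares of all entries
= 4^2 + (-2)^2 + 5^2 + 4^2
= 16 + 4 + 25 + 16
= 61

61


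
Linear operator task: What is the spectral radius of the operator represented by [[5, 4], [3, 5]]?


For a 2x2 matrix, eigenvalues satisfy lambda^2 - (trace)*lambda + det = 0
trace = 5 + 5 = 10
det = 5*5 - 4*3 = 13
discriminant = 10^2 - 4*(13) = 48
spectral radius = max |eigenvalue| = 8.4641

8.4641


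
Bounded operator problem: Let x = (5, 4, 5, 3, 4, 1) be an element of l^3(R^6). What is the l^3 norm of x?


The l^3 norm = (sum |x_i|^3)^(1/3)
Sum of 3th powers = 125 + 64 + 125 + 27 + 64 + 1 = 406
||x||_3 = (406)^(1/3) = 7.4047

7.4047


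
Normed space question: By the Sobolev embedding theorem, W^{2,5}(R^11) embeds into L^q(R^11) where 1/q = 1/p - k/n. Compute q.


Using the Sobolev embedding formula: 1/q = 1/p - k/n
1/q = 1/5 - 2/11 = 1/55
q = 1/(1/55) = 55

55.0000


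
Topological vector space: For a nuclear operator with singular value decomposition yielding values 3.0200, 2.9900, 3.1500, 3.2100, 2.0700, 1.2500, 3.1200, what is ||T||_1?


The nuclear norm is the sum of all singular values.
||T||_1 = 3.0200 + 2.9900 + 3.1500 + 3.2100 + 2.0700 + 1.2500 + 3.1200
= 18.8100

18.8100


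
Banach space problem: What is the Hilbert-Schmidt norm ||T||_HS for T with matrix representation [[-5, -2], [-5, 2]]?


The Hilbert-Schmidt norm is sqrt(sum of squares of all entries).
Sum of squares = (-5)^2 + (-2)^2 + (-5)^2 + 2^2
= 25 + 4 + 25 + 4 = 58
||T||_HS = sqrt(58) = 7.6158

7.6158


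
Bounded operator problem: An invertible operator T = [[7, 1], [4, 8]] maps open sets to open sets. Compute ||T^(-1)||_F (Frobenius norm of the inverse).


det(T) = 7*8 - 1*4 = 52
T^(-1) = (1/52) * [[8, -1], [-4, 7]] = [[0.1538, -0.0192], [-0.0769, 0.1346]]
||T^(-1)||_F^2 = 0.1538^2 + (-0.0192)^2 + (-0.0769)^2 + 0.1346^2 = 0.0481
||T^(-1)||_F = sqrt(0.0481) = 0.2193

0.2193


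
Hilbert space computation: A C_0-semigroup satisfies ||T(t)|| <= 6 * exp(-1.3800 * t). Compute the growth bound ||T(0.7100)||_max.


||T(0.7100)|| <= 6 * exp(-1.3800 * 0.7100)
= 6 * exp(-0.9798)
= 6 * 0.3754
= 2.2523

2.2523


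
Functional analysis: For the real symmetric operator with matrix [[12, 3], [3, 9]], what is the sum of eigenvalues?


For a self-adjoint (symmetric) matrix, the eigenvalues are real.
The sum of eigenvalues equals the trace of the matrix.
trace = 12 + 9 = 21

21


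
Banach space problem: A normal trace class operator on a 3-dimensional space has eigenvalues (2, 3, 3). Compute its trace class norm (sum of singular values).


For a normal operator, singular values equal |eigenvalues|.
Trace norm = sum |lambda_i| = 2 + 3 + 3
= 8

8


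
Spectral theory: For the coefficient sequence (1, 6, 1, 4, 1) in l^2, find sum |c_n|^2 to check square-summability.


sum |c_n|^2 = 1^2 + 6^2 + 1^2 + 4^2 + 1^2
= 1 + 36 + 1 + 16 + 1
= 55

55


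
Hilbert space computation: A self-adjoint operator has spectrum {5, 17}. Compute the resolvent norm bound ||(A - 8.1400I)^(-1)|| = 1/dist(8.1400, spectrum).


dist(8.1400, {5, 17}) = min(|8.1400 - 5|, |8.1400 - 17|)
= min(3.1400, 8.8600) = 3.1400
Resolvent bound = 1/3.1400 = 0.3185

0.3185


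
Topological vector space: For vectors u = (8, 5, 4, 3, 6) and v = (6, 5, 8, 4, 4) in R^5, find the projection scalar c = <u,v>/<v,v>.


Computing <u,v> = 8*6 + 5*5 + 4*8 + 3*4 + 6*4 = 141
Computing <v,v> = 6^2 + 5^2 + 8^2 + 4^2 + 4^2 = 157
Projection coefficient = 141/157 = 0.8981

0.8981


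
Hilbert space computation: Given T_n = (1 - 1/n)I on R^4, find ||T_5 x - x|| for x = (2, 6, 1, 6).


T_5 x - x = (1 - 1/5)x - x = -x/5
||x|| = sqrt(77) = 8.7750
||T_5 x - x|| = ||x||/5 = 8.7750/5 = 1.7550

1.7550


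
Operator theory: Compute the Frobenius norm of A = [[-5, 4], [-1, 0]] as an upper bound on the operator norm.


||A||_F^2 = sum a_ij^2
= (-5)^2 + 4^2 + (-1)^2 + 0^2
= 25 + 16 + 1 + 0 = 42
||A||_F = sqrt(42) = 6.4807

6.4807


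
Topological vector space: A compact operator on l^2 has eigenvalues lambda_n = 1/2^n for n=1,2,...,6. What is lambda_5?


The eigenvalue formula gives lambda_5 = 1/2^5
= 1/32
= 0.0312

0.0312


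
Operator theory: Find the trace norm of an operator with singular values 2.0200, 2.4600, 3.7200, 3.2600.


The nuclear norm is the sum of all singular values.
||T||_1 = 2.0200 + 2.4600 + 3.7200 + 3.2600
= 11.4600

11.4600


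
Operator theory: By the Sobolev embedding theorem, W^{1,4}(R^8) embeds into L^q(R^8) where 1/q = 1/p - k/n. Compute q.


Using the Sobolev embedding formula: 1/q = 1/p - k/n
1/q = 1/4 - 1/8 = 1/8
q = 1/(1/8) = 8

8.0000


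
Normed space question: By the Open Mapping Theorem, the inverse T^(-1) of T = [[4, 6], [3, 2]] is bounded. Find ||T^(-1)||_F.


det(T) = 4*2 - 6*3 = -10
T^(-1) = (1/-10) * [[2, -6], [-3, 4]] = [[-0.2000, 0.6000], [0.3000, -0.4000]]
||T^(-1)||_F^2 = (-0.2000)^2 + 0.6000^2 + 0.3000^2 + (-0.4000)^2 = 0.6500
||T^(-1)||_F = sqrt(0.6500) = 0.8062

0.8062


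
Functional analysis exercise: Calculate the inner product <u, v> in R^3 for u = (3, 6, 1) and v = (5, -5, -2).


Computing the standard inner product <u, v> = sum u_i * v_i
= 3*5 + 6*-5 + 1*-2
= 15 + -30 + -2
= -17

-17


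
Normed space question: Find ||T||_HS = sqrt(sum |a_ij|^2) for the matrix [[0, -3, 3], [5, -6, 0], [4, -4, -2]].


The Hilbert-Schmidt norm is sqrt(sum of squares of all entries).
Sum of squares = 0^2 + (-3)^2 + 3^2 + 5^2 + (-6)^2 + 0^2 + 4^2 + (-4)^2 + (-2)^2
= 0 + 9 + 9 + 25 + 36 + 0 + 16 + 16 + 4 = 115
||T||_HS = sqrt(115) = 10.7238

10.7238


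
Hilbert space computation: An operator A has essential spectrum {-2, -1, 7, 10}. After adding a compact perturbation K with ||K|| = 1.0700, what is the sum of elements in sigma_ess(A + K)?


By Weyl's theorem, the essential spectrum is invariant under compact perturbations.
sigma_ess(A + K) = sigma_ess(A) = {-2, -1, 7, 10}
Sum = -2 + -1 + 7 + 10 = 14

14


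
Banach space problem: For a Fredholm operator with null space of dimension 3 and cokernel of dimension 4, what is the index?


The Fredholm index is defined as ind(T) = dim(ker T) - dim(coker T)
= 3 - 4
= -1

-1


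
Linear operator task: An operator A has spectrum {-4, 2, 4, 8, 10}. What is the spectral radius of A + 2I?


Spectrum of A + 2I = {-2, 4, 6, 10, 12}
Spectral radius = max |lambda| over the shifted spectrum
= max(2, 4, 6, 10, 12) = 12

12


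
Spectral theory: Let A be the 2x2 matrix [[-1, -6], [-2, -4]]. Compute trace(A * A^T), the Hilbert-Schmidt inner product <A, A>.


trace(A * A^T) = sum of squares of all entries
= (-1)^2 + (-6)^2 + (-2)^2 + (-4)^2
= 1 + 36 + 4 + 16
= 57

57


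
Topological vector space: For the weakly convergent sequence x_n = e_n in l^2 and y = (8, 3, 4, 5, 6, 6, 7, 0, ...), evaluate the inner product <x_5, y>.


x_5 = e_5 is the standard basis vector with 1 in position 5.
<x_5, y> = y_5 = 6
As n -> infinity, <x_n, y> -> 0, confirming weak convergence of (x_n) to 0.

6


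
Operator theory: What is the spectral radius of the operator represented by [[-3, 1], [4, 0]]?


For a 2x2 matrix, eigenvalues satisfy lambda^2 - (trace)*lambda + det = 0
trace = -3 + 0 = -3
det = -3*0 - 1*4 = -4
discriminant = (-3)^2 - 4*(-4) = 25
spectral radius = max |eigenvalue| = 4.0000

4.0000


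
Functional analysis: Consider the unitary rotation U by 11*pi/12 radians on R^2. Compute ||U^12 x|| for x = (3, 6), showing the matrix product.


U is a rotation by theta = 11*pi/12
U^12 = rotation by 12*theta = 132*pi/12 = 12*pi/12 (mod 2*pi)
cos(12*pi/12) = -1.0000, sin(12*pi/12) = 0.0000
U^12 x = (-1.0000 * 3 - 0.0000 * 6, 0.0000 * 3 + -1.0000 * 6)
= (-3.0000, -6.0000)
||U^12 x|| = sqrt((-3.0000)^2 + (-6.0000)^2) = sqrt(45.0000) = 6.7082

6.7082


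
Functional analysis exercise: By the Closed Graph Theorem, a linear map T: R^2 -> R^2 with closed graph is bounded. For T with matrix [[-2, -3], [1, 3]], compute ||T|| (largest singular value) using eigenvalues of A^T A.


A^T A = [[5, 9], [9, 18]]
trace(A^T A) = 23, det(A^T A) = 9
discriminant = 23^2 - 4*9 = 493
Largest eigenvalue of A^T A = (trace + sqrt(disc))/2 = 22.6018
||T|| = sqrt(22.6018) = 4.7541

4.7541


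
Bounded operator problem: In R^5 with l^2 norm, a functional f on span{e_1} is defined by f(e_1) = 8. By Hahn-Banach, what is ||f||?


The norm of f is given by ||f|| = sup_{||x||=1} |f(x)|.
On span{e_1}, ||e_1|| = 1, so ||f|| = |f(e_1)| / ||e_1||
= |8| / 1 = 8.0000

8.0000


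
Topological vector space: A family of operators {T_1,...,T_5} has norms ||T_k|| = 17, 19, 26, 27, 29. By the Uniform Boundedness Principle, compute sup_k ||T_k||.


By the Uniform Boundedness Principle, the supremum of norms is finite.
sup_k ||T_k|| = max(17, 19, 26, 27, 29) = 29

29


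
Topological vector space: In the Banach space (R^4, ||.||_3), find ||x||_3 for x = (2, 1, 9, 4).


The l^3 norm = (sum |x_i|^3)^(1/3)
Sum of 3th powers = 8 + 1 + 729 + 64 = 802
||x||_3 = (802)^(1/3) = 9.2909

9.2909


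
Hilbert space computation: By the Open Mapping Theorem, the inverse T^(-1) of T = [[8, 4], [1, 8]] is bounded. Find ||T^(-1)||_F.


det(T) = 8*8 - 4*1 = 60
T^(-1) = (1/60) * [[8, -4], [-1, 8]] = [[0.1333, -0.0667], [-0.0167, 0.1333]]
||T^(-1)||_F^2 = 0.1333^2 + (-0.0667)^2 + (-0.0167)^2 + 0.1333^2 = 0.0403
||T^(-1)||_F = sqrt(0.0403) = 0.2007

0.2007


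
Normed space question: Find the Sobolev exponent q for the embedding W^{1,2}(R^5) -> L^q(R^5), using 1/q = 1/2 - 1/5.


Using the Sobolev embedding formula: 1/q = 1/p - k/n
1/q = 1/2 - 1/5 = 3/10
q = 1/(3/10) = 10/3 = 3.3333

3.3333


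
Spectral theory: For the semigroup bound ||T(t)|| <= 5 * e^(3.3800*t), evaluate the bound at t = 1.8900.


||T(1.8900)|| <= 5 * exp(3.3800 * 1.8900)
= 5 * exp(6.3882)
= 5 * 594.7850
= 2973.9250

2973.9250


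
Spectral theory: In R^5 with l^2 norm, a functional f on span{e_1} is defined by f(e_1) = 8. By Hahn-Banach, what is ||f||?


The norm of f is given by ||f|| = sup_{||x||=1} |f(x)|.
On span{e_1}, ||e_1|| = 1, so ||f|| = |f(e_1)| / ||e_1||
= |8| / 1 = 8.0000

8.0000


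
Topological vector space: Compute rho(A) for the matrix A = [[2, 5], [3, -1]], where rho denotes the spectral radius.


For a 2x2 matrix, eigenvalues satisfy lambda^2 - (trace)*lambda + det = 0
trace = 2 + -1 = 1
det = 2*-1 - 5*3 = -17
discriminant = 1^2 - 4*(-17) = 69
spectral radius = max |eigenvalue| = 4.6533

4.6533


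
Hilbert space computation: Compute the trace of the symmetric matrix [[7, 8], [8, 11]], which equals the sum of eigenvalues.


For a self-adjoint (symmetric) matrix, the eigenvalues are real.
The sum of eigenvalues equals the trace of the matrix.
trace = 7 + 11 = 18

18


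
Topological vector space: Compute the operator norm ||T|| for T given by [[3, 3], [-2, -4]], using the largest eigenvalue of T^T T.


A^T A = [[13, 17], [17, 25]]
trace(A^T A) = 38, det(A^T A) = 36
discriminant = 38^2 - 4*36 = 1300
Largest eigenvalue of A^T A = (trace + sqrt(disc))/2 = 37.0278
||T|| = sqrt(37.0278) = 6.0850

6.0850


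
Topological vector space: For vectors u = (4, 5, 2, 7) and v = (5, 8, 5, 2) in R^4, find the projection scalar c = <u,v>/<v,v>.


Computing <u,v> = 4*5 + 5*8 + 2*5 + 7*2 = 84
Computing <v,v> = 5^2 + 8^2 + 5^2 + 2^2 = 118
Projection coefficient = 84/118 = 0.7119

0.7119


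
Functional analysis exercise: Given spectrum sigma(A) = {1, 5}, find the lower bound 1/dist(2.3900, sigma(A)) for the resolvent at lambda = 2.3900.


dist(2.3900, {1, 5}) = min(|2.3900 - 1|, |2.3900 - 5|)
= min(1.3900, 2.6100) = 1.3900
Resolvent bound = 1/1.3900 = 0.7194

0.7194


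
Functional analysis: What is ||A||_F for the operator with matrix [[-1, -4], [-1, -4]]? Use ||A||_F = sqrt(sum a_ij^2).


||A||_F^2 = sum a_ij^2
= (-1)^2 + (-4)^2 + (-1)^2 + (-4)^2
= 1 + 16 + 1 + 16 = 34
||A||_F = sqrt(34) = 5.8310

5.8310


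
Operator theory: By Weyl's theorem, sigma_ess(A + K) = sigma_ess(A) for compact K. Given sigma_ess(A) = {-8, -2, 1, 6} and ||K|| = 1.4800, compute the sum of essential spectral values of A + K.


By Weyl's theorem, the essential spectrum is invariant under compact perturbations.
sigma_ess(A + K) = sigma_ess(A) = {-8, -2, 1, 6}
Sum = -8 + -2 + 1 + 6 = -3

-3


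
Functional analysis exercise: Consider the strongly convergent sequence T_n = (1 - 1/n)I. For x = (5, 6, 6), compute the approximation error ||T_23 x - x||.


T_23 x - x = (1 - 1/23)x - x = -x/23
||x|| = sqrt(97) = 9.8489
||T_23 x - x|| = ||x||/23 = 9.8489/23 = 0.4282

0.4282


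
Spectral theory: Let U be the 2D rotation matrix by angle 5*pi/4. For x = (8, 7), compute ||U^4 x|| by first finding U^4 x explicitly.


U is a rotation by theta = 5*pi/4
U^4 = rotation by 4*theta = 20*pi/4 = 4*pi/4 (mod 2*pi)
cos(4*pi/4) = -1.0000, sin(4*pi/4) = 0.0000
U^4 x = (-1.0000 * 8 - 0.0000 * 7, 0.0000 * 8 + -1.0000 * 7)
= (-8.0000, -7.0000)
||U^4 x|| = sqrt((-8.0000)^2 + (-7.0000)^2) = sqrt(113.0000) = 10.6301

10.6301


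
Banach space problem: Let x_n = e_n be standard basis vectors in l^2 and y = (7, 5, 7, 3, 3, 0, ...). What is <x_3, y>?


x_3 = e_3 is the standard basis vector with 1 in position 3.
<x_3, y> = y_3 = 7
As n -> infinity, <x_n, y> -> 0, confirming weak convergence of (x_n) to 0.

7


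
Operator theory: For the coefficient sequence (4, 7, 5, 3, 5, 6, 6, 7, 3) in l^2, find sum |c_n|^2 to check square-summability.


sum |c_n|^2 = 4^2 + 7^2 + 5^2 + 3^2 + 5^2 + 6^2 + 6^2 + 7^2 + 3^2
= 16 + 49 + 25 + 9 + 25 + 36 + 36 + 49 + 9
= 254

254


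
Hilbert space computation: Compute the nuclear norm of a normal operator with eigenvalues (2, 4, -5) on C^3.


For a normal operator, singular values equal |eigenvalues|.
Trace norm = sum |lambda_i| = 2 + 4 + 5
= 11

11


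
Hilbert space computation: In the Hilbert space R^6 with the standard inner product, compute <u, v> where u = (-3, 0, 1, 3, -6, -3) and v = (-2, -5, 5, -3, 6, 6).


Computing the standard inner product <u, v> = sum u_i * v_i
= -3*-2 + 0*-5 + 1*5 + 3*-3 + -6*6 + -3*6
= 6 + 0 + 5 + -9 + -36 + -18
= -52

-52


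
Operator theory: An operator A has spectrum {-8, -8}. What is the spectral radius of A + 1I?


Spectrum of A + 1I = {-7, -7}
Spectral radius = max |lambda| over the shifted spectrum
= max(7, 7) = 7

7


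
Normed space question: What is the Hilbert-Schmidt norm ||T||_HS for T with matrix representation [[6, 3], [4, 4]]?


The Hilbert-Schmidt norm is sqrt(sum of squares of all entries).
Sum of squares = 6^2 + 3^2 + 4^2 + 4^2
= 36 + 9 + 16 + 16 = 77
||T||_HS = sqrt(77) = 8.7750

8.7750


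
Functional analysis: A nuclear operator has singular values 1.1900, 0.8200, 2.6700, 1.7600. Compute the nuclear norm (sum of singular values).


The nuclear norm is the sum of all singular values.
||T||_1 = 1.1900 + 0.8200 + 2.6700 + 1.7600
= 6.4400

6.4400


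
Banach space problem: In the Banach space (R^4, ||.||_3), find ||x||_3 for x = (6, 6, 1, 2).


The l^3 norm = (sum |x_i|^3)^(1/3)
Sum of 3th powers = 216 + 216 + 1 + 8 = 441
||x||_3 = (441)^(1/3) = 7.6117

7.6117


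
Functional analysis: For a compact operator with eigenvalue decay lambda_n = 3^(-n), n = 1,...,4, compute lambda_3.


The eigenvalue formula gives lambda_3 = 1/3^3
= 1/27
= 0.0370

0.0370


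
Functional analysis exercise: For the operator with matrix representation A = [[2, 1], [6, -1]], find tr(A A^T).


trace(A * A^T) = sum of squares of all entries
= 2^2 + 1^2 + 6^2 + (-1)^2
= 4 + 1 + 36 + 1
= 42

42


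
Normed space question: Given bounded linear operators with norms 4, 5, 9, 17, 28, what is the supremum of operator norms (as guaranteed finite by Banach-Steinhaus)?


By the Uniform Boundedness Principle, the supremum of norms is finite.
sup_k ||T_k|| = max(4, 5, 9, 17, 28) = 28

28


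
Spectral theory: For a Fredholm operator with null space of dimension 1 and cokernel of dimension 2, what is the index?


The Fredholm index is defined as ind(T) = dim(ker T) - dim(coker T)
= 1 - 2
= -1

-1


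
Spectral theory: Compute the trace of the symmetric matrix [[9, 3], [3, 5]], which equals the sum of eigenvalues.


For a self-adjoint (symmetric) matrix, the eigenvalues are real.
The sum of eigenvalues equals the trace of the matrix.
trace = 9 + 5 = 14

14


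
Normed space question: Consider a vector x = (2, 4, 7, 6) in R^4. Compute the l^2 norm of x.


The l^2 norm = (sum |x_i|^2)^(1/2)
Sum of 2th powers = 4 + 16 + 49 + 36 = 105
||x||_2 = (105)^(1/2) = 10.2470

10.2470


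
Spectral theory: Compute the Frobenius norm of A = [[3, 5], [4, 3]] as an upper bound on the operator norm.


||A||_F^2 = sum a_ij^2
= 3^2 + 5^2 + 4^2 + 3^2
= 9 + 25 + 16 + 9 = 59
||A||_F = sqrt(59) = 7.6811

7.6811


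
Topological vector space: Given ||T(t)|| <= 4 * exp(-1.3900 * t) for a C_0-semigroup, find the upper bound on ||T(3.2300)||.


||T(3.2300)|| <= 4 * exp(-1.3900 * 3.2300)
= 4 * exp(-4.4897)
= 4 * 0.0112
= 0.0449

0.0449


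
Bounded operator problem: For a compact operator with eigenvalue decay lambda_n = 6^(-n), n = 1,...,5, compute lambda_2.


The eigenvalue formula gives lambda_2 = 1/6^2
= 1/36
= 0.0278

0.0278


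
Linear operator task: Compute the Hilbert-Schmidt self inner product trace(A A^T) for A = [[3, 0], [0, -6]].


trace(A * A^T) = sum of squares of all entries
= 3^2 + 0^2 + 0^2 + (-6)^2
= 9 + 0 + 0 + 36
= 45

45
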